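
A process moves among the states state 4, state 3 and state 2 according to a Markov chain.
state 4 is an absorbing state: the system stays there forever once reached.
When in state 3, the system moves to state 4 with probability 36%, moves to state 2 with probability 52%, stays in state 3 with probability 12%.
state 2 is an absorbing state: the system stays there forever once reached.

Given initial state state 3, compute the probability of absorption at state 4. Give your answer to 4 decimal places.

Let h(s) be the probability of absorption at state 4 starting from transient state s. Then h(state 4) = 1 and h(state 2) = 0. By first-step analysis:
h(state 3) = 0.36·1 + 0.12·h(state 3) + 0.52·0
Solving: h(state 3) = 0.4091.
Starting from state 3, the probability is 0.4091.

0.4091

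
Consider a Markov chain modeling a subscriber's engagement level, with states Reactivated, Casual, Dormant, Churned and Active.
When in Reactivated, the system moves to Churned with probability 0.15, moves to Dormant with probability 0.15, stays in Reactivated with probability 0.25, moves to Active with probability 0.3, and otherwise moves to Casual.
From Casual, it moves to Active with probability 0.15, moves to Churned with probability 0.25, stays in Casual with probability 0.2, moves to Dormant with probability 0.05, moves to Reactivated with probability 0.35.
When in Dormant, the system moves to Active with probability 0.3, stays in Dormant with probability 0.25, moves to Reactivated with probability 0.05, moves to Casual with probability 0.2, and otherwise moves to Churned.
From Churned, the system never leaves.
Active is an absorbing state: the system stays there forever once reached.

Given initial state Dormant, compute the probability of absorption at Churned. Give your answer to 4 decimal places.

Let h(s) be the probability of absorption at Churned starting from transient state s. Then h(Churned) = 1 and h(Active) = 0. By first-step analysis:
h(Reactivated) = 0.25·h(Reactivated) + 0.15·h(Casual) + 0.15·h(Dormant) + 0.15·1 + 0.3·0
h(Casual) = 0.35·h(Reactivated) + 0.2·h(Casual) + 0.05·h(Dormant) + 0.25·1 + 0.15·0
h(Dormant) = 0.05·h(Reactivated) + 0.2·h(Casual) + 0.25·h(Dormant) + 0.2·1 + 0.3·0
Solving: h(Reactivated) = 0.3874, h(Casual) = 0.5087, h(Dormant) = 0.4282.
Starting from Dormant, the probability is 0.4282.

0.4282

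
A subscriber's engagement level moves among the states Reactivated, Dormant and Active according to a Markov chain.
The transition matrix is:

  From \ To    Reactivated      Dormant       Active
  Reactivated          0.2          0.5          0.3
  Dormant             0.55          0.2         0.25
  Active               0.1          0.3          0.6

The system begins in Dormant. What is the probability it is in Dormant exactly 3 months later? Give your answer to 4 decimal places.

0.3100

Propagate the distribution vector 3 months from Dormant.
After 0 months: (0.0000, 1.0000, 0.0000)
After 1 month: (0.5500, 0.2000, 0.2500)
After 2 months: (0.2450, 0.3900, 0.3650)
After 3 months: (0.3000, 0.3100, 0.3900)
P(in Dormant after 3 months) = 0.3100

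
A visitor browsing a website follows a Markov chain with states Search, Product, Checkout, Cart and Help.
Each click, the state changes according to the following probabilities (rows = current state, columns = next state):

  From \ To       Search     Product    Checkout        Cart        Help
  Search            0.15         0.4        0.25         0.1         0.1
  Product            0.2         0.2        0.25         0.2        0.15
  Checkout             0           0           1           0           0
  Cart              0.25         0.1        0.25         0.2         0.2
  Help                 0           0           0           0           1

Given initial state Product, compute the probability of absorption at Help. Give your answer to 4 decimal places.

0.3735

Let h(s) be the probability of absorption at Help starting from transient state s. Then h(Help) = 1 and h(Checkout) = 0. By first-step analysis:
h(Search) = 0.15·h(Search) + 0.4·h(Product) + 0.25·0 + 0.1·h(Cart) + 0.1·1
h(Product) = 0.2·h(Search) + 0.2·h(Product) + 0.25·0 + 0.2·h(Cart) + 0.15·1
h(Cart) = 0.25·h(Search) + 0.1·h(Product) + 0.25·0 + 0.2·h(Cart) + 0.2·1
Solving: h(Search) = 0.3409, h(Product) = 0.3735, h(Cart) = 0.4032.
Starting from Product, the probability is 0.3735.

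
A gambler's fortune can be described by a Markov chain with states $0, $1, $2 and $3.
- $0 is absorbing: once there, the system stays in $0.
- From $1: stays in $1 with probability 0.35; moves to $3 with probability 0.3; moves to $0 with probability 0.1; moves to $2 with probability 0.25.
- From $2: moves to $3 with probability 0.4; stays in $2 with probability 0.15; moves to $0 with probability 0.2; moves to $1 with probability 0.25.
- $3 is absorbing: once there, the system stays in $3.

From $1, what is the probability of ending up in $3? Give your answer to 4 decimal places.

Let h(s) be the probability of absorption at $3 starting from transient state s. Then h($3) = 1 and h($0) = 0. By first-step analysis:
h($1) = 0.1·0 + 0.35·h($1) + 0.25·h($2) + 0.3·1
h($2) = 0.2·0 + 0.25·h($1) + 0.15·h($2) + 0.4·1
Solving: h($1) = 0.7245, h($2) = 0.6837.
Starting from $1, the probability is 0.7245.

0.7245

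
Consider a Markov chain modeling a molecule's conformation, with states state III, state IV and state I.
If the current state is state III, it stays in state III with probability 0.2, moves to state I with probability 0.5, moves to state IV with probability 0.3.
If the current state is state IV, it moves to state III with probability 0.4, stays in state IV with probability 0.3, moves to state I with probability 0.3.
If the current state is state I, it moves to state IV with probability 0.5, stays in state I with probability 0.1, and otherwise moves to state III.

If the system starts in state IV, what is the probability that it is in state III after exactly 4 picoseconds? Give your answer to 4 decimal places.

Propagate the distribution vector 4 picoseconds from state IV.
After 0 picoseconds: (0.0000, 1.0000, 0.0000)
After 1 picosecond: (0.4000, 0.3000, 0.3000)
After 2 picoseconds: (0.3200, 0.3600, 0.3200)
After 3 picoseconds: (0.3360, 0.3640, 0.3000)
After 4 picoseconds: (0.3328, 0.3600, 0.3072)
P(in state III after 4 picoseconds) = 0.3328

0.3328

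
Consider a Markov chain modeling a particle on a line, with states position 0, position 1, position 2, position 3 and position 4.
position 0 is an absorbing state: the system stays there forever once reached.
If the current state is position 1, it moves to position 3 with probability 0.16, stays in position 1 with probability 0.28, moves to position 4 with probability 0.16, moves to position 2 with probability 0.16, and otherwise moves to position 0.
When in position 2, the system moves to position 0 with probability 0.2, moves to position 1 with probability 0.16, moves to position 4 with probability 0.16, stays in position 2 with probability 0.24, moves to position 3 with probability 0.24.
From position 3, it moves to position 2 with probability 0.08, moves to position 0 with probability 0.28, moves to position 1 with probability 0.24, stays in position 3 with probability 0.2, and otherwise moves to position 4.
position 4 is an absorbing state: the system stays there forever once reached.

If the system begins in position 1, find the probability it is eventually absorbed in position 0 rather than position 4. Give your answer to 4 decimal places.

Let h(s) be the probability of absorption at position 0 starting from transient state s. Then h(position 0) = 1 and h(position 4) = 0. By first-step analysis:
h(position 1) = 0.24·1 + 0.28·h(position 1) + 0.16·h(position 2) + 0.16·h(position 3) + 0.16·0
h(position 2) = 0.2·1 + 0.16·h(position 1) + 0.24·h(position 2) + 0.24·h(position 3) + 0.16·0
h(position 3) = 0.28·1 + 0.24·h(position 1) + 0.08·h(position 2) + 0.2·h(position 3) + 0.2·0
Solving: h(position 1) = 0.5903, h(position 2) = 0.5719, h(position 3) = 0.5843.
Starting from position 1, the probability is 0.5903.

0.5903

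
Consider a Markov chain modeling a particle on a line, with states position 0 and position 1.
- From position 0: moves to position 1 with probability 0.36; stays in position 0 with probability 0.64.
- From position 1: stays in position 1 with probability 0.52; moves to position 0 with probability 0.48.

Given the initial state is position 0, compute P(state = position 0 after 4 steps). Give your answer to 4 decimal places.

Propagate the distribution vector 4 steps from position 0.
After 0 steps: (1.0000, 0.0000)
After 1 step: (0.6400, 0.3600)
After 2 steps: (0.5824, 0.4176)
After 3 steps: (0.5732, 0.4268)
After 4 steps: (0.5717, 0.4283)
P(in position 0 after 4 steps) = 0.5717

0.5717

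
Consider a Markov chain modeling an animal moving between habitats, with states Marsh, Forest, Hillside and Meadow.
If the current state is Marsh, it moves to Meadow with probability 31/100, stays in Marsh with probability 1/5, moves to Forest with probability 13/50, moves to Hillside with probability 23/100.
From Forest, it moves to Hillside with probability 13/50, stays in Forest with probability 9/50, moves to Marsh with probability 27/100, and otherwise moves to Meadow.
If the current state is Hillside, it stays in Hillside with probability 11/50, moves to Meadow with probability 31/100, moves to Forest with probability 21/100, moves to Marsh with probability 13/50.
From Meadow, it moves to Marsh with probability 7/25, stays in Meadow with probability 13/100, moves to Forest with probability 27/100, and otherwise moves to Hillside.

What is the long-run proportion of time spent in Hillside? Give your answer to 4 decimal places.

Let the stationary distribution be π with π = πP and π_1 + π_2 + π_3 + π_4 = 1.
π_1 = 0.2·π_1 + 0.27·π_2 + 0.26·π_3 + 0.28·π_4
π_2 = 0.26·π_1 + 0.18·π_2 + 0.21·π_3 + 0.27·π_4
π_3 = 0.23·π_1 + 0.26·π_2 + 0.22·π_3 + 0.32·π_4
Solving with the normalization constraint gives π = (0.2523, 0.2312, 0.2577, 0.2588).
So the stationary probability of Hillside is 0.2577.

0.2577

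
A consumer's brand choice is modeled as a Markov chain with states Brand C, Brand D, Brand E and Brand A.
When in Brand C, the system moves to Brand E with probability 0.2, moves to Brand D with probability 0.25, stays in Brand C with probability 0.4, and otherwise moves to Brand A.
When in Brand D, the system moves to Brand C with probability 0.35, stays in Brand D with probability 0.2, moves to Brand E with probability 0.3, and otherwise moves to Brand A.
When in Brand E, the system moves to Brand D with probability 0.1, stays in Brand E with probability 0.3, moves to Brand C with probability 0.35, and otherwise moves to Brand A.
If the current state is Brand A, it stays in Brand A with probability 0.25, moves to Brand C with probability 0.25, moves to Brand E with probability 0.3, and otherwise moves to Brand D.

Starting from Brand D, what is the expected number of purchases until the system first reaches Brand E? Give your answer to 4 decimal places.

3.7748

Let t(s) be the expected number of purchases to first reach Brand E from state s, with t(Brand E) = 0. Conditioning on the first purchase:
t(Brand C) = 1 + 0.4·t(Brand C) + 0.25·t(Brand D) + 0.15·t(Brand A)
t(Brand D) = 1 + 0.35·t(Brand C) + 0.2·t(Brand D) + 0.15·t(Brand A)
t(Brand A) = 1 + 0.25·t(Brand C) + 0.2·t(Brand D) + 0.25·t(Brand A)
Solving: t(Brand C) = 4.1722, t(Brand D) = 3.7748, t(Brand A) = 3.7307.
Expected purchases from Brand D to Brand E: 3.7748.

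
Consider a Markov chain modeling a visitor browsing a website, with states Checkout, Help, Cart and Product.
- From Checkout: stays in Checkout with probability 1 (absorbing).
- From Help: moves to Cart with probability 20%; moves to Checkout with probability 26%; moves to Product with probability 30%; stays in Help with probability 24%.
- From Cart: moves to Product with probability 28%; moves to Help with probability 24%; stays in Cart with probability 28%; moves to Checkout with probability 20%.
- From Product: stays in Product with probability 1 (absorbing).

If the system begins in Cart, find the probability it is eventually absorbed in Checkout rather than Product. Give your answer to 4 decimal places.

0.4295

Let h(s) be the probability of absorption at Checkout starting from transient state s. Then h(Checkout) = 1 and h(Product) = 0. By first-step analysis:
h(Help) = 0.26·1 + 0.24·h(Help) + 0.2·h(Cart) + 0.3·0
h(Cart) = 0.2·1 + 0.24·h(Help) + 0.28·h(Cart) + 0.28·0
Solving: h(Help) = 0.4551, h(Cart) = 0.4295.
Starting from Cart, the probability is 0.4295.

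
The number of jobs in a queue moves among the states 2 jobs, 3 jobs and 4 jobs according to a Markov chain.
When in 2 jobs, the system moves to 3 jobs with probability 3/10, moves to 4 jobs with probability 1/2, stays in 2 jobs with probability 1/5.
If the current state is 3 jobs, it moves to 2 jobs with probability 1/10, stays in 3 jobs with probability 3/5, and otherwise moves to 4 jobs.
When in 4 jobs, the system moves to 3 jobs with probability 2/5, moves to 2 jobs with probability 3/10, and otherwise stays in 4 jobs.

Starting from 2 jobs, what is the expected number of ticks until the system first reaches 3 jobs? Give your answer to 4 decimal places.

Let t(s) be the expected number of ticks to first reach 3 jobs from state s, with t(3 jobs) = 0. Conditioning on the first tick:
t(2 jobs) = 1 + 0.2·t(2 jobs) + 0.5·t(4 jobs)
t(4 jobs) = 1 + 0.3·t(2 jobs) + 0.3·t(4 jobs)
Solving: t(2 jobs) = 2.9268, t(4 jobs) = 2.6829.
Expected ticks from 2 jobs to 3 jobs: 2.9268.

2.9268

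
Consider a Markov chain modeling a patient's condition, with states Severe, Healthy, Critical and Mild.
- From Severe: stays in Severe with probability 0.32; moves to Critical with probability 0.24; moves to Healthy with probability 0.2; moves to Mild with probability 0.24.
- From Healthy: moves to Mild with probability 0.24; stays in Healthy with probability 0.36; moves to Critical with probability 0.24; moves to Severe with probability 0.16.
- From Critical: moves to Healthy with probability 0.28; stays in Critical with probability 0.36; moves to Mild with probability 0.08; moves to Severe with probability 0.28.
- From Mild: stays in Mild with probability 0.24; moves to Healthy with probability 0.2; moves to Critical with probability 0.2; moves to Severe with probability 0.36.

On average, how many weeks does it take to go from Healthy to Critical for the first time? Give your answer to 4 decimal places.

Let t(s) be the expected number of weeks to first reach Critical from state s, with t(Critical) = 0. Conditioning on the first week:
t(Severe) = 1 + 0.32·t(Severe) + 0.2·t(Healthy) + 0.24·t(Mild)
t(Healthy) = 1 + 0.16·t(Severe) + 0.36·t(Healthy) + 0.24·t(Mild)
t(Mild) = 1 + 0.36·t(Severe) + 0.2·t(Healthy) + 0.24·t(Mild)
Solving: t(Severe) = 4.3403, t(Healthy) = 4.3403, t(Mild) = 4.5139.
Expected weeks from Healthy to Critical: 4.3403.

4.3403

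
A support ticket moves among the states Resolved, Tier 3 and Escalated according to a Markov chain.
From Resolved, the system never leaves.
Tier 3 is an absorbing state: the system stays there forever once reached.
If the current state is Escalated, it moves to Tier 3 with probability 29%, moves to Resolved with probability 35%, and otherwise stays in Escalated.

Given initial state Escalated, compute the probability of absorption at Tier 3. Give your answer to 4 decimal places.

0.4531

Let h(s) be the probability of absorption at Tier 3 starting from transient state s. Then h(Tier 3) = 1 and h(Resolved) = 0. By first-step analysis:
h(Escalated) = 0.35·0 + 0.29·1 + 0.36·h(Escalated)
Solving: h(Escalated) = 0.4531.
Starting from Escalated, the probability is 0.4531.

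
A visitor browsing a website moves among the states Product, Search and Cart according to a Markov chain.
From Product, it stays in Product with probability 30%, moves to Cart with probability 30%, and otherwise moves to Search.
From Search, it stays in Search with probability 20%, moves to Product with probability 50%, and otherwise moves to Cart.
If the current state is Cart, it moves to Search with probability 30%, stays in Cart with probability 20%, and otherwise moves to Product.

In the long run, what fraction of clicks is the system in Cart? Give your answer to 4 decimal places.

Let the stationary distribution be π with π = πP and π_1 + π_2 + π_3 = 1.
π_1 = 0.3·π_1 + 0.5·π_2 + 0.5·π_3
π_2 = 0.4·π_1 + 0.2·π_2 + 0.3·π_3
Solving with the normalization constraint gives π = (0.4167, 0.3106, 0.2727).
So the stationary probability of Cart is 0.2727.

0.2727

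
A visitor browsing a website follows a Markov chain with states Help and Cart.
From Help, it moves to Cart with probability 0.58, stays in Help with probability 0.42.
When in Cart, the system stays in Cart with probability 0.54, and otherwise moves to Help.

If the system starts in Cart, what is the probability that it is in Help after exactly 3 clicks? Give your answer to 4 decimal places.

0.4423

Propagate the distribution vector 3 clicks from Cart.
After 0 clicks: (0.0000, 1.0000)
After 1 click: (0.4600, 0.5400)
After 2 clicks: (0.4416, 0.5584)
After 3 clicks: (0.4423, 0.5577)
P(in Help after 3 clicks) = 0.4423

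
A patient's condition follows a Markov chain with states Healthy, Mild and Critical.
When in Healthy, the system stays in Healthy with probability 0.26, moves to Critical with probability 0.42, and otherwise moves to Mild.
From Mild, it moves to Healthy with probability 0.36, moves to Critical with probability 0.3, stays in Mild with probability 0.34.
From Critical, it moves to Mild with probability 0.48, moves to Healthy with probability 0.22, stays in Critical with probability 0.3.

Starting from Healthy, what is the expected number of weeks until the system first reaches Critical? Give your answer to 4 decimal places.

2.6259

Let t(s) be the expected number of weeks to first reach Critical from state s, with t(Critical) = 0. Conditioning on the first week:
t(Healthy) = 1 + 0.26·t(Healthy) + 0.32·t(Mild)
t(Mild) = 1 + 0.36·t(Healthy) + 0.34·t(Mild)
Solving: t(Healthy) = 2.6259, t(Mild) = 2.9475.
Expected weeks from Healthy to Critical: 2.6259.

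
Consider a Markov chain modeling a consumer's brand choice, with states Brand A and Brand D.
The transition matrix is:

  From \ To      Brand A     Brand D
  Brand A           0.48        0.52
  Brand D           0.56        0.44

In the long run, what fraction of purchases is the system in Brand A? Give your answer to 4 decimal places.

Let the stationary distribution be π with π = πP and π_1 + π_2 = 1.
π_1 = 0.48·π_1 + 0.56·π_2
Solving with the normalization constraint gives π = (0.5185, 0.4815).
So the stationary probability of Brand A is 0.5185.

0.5185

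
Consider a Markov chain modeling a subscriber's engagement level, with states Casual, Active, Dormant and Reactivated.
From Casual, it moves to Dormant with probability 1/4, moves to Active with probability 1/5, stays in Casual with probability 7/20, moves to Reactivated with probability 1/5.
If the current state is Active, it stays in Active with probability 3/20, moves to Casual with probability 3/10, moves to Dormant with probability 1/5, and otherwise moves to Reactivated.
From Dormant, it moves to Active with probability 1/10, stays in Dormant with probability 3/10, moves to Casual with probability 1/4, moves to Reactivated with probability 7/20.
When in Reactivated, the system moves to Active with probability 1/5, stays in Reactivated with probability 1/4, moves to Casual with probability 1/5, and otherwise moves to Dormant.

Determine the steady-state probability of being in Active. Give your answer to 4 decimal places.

Let the stationary distribution be π with π = πP and π_1 + π_2 + π_3 + π_4 = 1.
π_1 = 0.35·π_1 + 0.3·π_2 + 0.25·π_3 + 0.2·π_4
π_2 = 0.2·π_1 + 0.15·π_2 + 0.1·π_3 + 0.2·π_4
π_3 = 0.25·π_1 + 0.2·π_2 + 0.3·π_3 + 0.35·π_4
Solving with the normalization constraint gives π = (0.2712, 0.1634, 0.2842, 0.2812).
So the stationary probability of Active is 0.1634.

0.1634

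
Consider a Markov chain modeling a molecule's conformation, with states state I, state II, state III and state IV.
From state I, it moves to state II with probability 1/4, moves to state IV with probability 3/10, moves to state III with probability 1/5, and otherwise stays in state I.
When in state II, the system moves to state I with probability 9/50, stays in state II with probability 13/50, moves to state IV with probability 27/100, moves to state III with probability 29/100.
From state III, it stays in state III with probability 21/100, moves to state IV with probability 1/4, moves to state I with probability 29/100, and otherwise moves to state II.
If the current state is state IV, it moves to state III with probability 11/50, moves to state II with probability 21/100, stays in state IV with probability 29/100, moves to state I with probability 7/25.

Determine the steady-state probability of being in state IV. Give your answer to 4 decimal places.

Let the stationary distribution be π with π = πP and π_1 + π_2 + π_3 + π_4 = 1.
π_1 = 0.25·π_1 + 0.18·π_2 + 0.29·π_3 + 0.28·π_4
π_2 = 0.25·π_1 + 0.26·π_2 + 0.25·π_3 + 0.21·π_4
π_3 = 0.2·π_1 + 0.29·π_2 + 0.21·π_3 + 0.22·π_4
Solving with the normalization constraint gives π = (0.2506, 0.2413, 0.2296, 0.2785).
So the stationary probability of state IV is 0.2785.

0.2785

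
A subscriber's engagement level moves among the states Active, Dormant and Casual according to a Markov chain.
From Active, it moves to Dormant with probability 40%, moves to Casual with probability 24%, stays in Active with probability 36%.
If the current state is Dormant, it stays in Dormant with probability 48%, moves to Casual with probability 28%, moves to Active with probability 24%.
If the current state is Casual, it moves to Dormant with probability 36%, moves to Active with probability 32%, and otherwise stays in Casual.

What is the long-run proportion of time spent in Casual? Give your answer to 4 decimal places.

Let the stationary distribution be π with π = πP and π_1 + π_2 + π_3 = 1.
π_1 = 0.36·π_1 + 0.24·π_2 + 0.32·π_3
π_2 = 0.4·π_1 + 0.48·π_2 + 0.36·π_3
Solving with the normalization constraint gives π = (0.2981, 0.4226, 0.2792).
So the stationary probability of Casual is 0.2792.

0.2792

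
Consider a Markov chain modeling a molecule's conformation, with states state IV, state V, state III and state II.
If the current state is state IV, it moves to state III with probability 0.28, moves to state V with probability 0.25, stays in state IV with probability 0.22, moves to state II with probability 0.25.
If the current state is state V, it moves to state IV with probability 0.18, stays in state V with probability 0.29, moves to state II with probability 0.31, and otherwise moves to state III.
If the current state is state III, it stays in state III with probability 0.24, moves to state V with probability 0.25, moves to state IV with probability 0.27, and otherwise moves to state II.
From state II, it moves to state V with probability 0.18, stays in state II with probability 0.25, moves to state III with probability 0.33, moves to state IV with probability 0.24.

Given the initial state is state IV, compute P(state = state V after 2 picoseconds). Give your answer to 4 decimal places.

0.2425

Propagate the distribution vector 2 picoseconds from state IV.
After 0 picoseconds: (1.0000, 0.0000, 0.0000, 0.0000)
After 1 picosecond: (0.2200, 0.2500, 0.2800, 0.2500)
After 2 picoseconds: (0.2290, 0.2425, 0.2663, 0.2622)
P(in state V after 2 picoseconds) = 0.2425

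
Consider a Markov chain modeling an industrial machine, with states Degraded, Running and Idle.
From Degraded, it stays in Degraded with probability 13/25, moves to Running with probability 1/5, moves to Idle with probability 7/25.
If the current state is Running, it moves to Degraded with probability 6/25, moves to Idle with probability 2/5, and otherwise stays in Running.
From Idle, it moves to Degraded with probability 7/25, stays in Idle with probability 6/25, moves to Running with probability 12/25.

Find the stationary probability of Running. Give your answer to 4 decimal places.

0.3410

Let the stationary distribution be π with π = πP and π_1 + π_2 + π_3 = 1.
π_1 = 0.52·π_1 + 0.24·π_2 + 0.28·π_3
π_2 = 0.2·π_1 + 0.36·π_2 + 0.48·π_3
Solving with the normalization constraint gives π = (0.3505, 0.3410, 0.3086).
So the stationary probability of Running is 0.3410.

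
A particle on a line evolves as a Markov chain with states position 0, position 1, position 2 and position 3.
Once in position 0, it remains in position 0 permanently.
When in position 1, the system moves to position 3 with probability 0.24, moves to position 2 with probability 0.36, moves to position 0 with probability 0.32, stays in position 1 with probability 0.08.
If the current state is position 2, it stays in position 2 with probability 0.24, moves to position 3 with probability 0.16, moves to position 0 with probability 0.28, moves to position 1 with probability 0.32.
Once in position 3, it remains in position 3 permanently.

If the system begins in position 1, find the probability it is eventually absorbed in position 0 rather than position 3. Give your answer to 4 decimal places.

0.5890

Let h(s) be the probability of absorption at position 0 starting from transient state s. Then h(position 0) = 1 and h(position 3) = 0. By first-step analysis:
h(position 1) = 0.32·1 + 0.08·h(position 1) + 0.36·h(position 2) + 0.24·0
h(position 2) = 0.28·1 + 0.32·h(position 1) + 0.24·h(position 2) + 0.16·0
Solving: h(position 1) = 0.5890, h(position 2) = 0.6164.
Starting from position 1, the probability is 0.5890.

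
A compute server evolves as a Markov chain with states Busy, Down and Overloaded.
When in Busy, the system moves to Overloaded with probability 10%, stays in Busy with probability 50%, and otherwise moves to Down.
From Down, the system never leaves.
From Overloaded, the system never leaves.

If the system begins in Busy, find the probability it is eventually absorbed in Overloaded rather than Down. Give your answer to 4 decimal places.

0.2000

Let h(s) be the probability of absorption at Overloaded starting from transient state s. Then h(Overloaded) = 1 and h(Down) = 0. By first-step analysis:
h(Busy) = 0.5·h(Busy) + 0.4·0 + 0.1·1
Solving: h(Busy) = 0.2000.
Starting from Busy, the probability is 0.2000.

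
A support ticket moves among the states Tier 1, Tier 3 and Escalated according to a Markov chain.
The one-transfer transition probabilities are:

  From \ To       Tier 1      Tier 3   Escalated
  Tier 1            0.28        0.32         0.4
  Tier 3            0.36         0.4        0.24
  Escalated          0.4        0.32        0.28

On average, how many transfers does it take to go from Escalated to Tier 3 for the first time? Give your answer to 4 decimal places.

Let t(s) be the expected number of transfers to first reach Tier 3 from state s, with t(Tier 3) = 0. Conditioning on the first transfer:
t(Tier 1) = 1 + 0.28·t(Tier 1) + 0.4·t(Escalated)
t(Escalated) = 1 + 0.4·t(Tier 1) + 0.28·t(Escalated)
Solving: t(Tier 1) = 3.1250, t(Escalated) = 3.1250.
Expected transfers from Escalated to Tier 3: 3.1250.

3.1250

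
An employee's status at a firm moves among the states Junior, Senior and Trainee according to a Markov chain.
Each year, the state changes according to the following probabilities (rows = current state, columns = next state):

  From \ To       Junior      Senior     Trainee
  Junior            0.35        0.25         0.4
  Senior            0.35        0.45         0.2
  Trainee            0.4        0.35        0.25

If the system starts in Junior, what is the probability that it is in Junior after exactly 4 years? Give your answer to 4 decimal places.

Propagate the distribution vector 4 years from Junior.
After 0 years: (1.0000, 0.0000, 0.0000)
After 1 year: (0.3500, 0.2500, 0.4000)
After 2 years: (0.3700, 0.3400, 0.2900)
After 3 years: (0.3645, 0.3470, 0.2885)
After 4 years: (0.3644, 0.3483, 0.2873)
P(in Junior after 4 years) = 0.3644

0.3644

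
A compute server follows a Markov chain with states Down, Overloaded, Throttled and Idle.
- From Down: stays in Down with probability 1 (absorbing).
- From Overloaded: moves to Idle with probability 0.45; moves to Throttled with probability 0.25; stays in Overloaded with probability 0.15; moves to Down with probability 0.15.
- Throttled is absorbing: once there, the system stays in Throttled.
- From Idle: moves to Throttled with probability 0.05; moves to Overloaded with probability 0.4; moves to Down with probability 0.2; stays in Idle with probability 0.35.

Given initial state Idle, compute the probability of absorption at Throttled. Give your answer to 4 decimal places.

0.3826

Let h(s) be the probability of absorption at Throttled starting from transient state s. Then h(Throttled) = 1 and h(Down) = 0. By first-step analysis:
h(Overloaded) = 0.15·0 + 0.15·h(Overloaded) + 0.25·1 + 0.45·h(Idle)
h(Idle) = 0.2·0 + 0.4·h(Overloaded) + 0.05·1 + 0.35·h(Idle)
Solving: h(Overloaded) = 0.4966, h(Idle) = 0.3826.
Starting from Idle, the probability is 0.3826.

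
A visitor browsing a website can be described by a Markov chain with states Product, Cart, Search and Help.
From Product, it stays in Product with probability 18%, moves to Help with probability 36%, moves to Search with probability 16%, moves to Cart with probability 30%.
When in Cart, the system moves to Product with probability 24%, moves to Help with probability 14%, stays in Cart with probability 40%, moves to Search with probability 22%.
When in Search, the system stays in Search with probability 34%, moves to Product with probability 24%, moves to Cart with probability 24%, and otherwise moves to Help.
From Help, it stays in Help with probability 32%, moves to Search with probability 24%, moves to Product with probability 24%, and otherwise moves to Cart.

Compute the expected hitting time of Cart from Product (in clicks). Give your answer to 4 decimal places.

Let t(s) be the expected number of clicks to first reach Cart from state s, with t(Cart) = 0. Conditioning on the first click:
t(Product) = 1 + 0.18·t(Product) + 0.16·t(Search) + 0.36·t(Help)
t(Search) = 1 + 0.24·t(Product) + 0.34·t(Search) + 0.18·t(Help)
t(Help) = 1 + 0.24·t(Product) + 0.24·t(Search) + 0.32·t(Help)
Solving: t(Product) = 3.9097, t(Search) = 4.1099, t(Help) = 4.3010.
Expected clicks from Product to Cart: 3.9097.

3.9097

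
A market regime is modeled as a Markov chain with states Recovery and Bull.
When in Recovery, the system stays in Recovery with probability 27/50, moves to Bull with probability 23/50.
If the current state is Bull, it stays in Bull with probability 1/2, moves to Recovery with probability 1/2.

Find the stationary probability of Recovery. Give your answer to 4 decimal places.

0.5208

Let the stationary distribution be π with π = πP and π_1 + π_2 = 1.
π_1 = 0.54·π_1 + 0.5·π_2
Solving with the normalization constraint gives π = (0.5208, 0.4792).
So the stationary probability of Recovery is 0.5208.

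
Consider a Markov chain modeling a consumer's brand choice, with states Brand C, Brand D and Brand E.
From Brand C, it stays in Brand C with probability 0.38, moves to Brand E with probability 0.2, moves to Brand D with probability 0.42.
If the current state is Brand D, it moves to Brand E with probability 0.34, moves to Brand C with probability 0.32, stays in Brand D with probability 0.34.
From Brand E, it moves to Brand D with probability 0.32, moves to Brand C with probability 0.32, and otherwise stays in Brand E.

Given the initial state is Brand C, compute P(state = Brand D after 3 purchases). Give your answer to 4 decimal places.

Propagate the distribution vector 3 purchases from Brand C.
After 0 purchases: (1.0000, 0.0000, 0.0000)
After 1 purchase: (0.3800, 0.4200, 0.2000)
After 2 purchases: (0.3428, 0.3664, 0.2908)
After 3 purchases: (0.3406, 0.3616, 0.2978)
P(in Brand D after 3 purchases) = 0.3616

0.3616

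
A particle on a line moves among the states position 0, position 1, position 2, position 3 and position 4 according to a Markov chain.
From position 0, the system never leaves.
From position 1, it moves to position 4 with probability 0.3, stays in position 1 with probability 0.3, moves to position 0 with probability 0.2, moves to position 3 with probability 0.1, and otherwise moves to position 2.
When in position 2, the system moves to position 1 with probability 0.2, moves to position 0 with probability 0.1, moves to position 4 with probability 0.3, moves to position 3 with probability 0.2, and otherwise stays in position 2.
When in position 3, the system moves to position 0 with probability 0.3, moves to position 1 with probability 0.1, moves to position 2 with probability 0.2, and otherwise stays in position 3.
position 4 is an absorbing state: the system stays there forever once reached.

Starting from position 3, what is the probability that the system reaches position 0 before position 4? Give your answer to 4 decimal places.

0.7128

Let h(s) be the probability of absorption at position 0 starting from transient state s. Then h(position 0) = 1 and h(position 4) = 0. By first-step analysis:
h(position 1) = 0.2·1 + 0.3·h(position 1) + 0.1·h(position 2) + 0.1·h(position 3) + 0.3·0
h(position 2) = 0.1·1 + 0.2·h(position 1) + 0.2·h(position 2) + 0.2·h(position 3) + 0.3·0
h(position 3) = 0.3·1 + 0.1·h(position 1) + 0.2·h(position 2) + 0.4·h(position 3)
Solving: h(position 1) = 0.4468, h(position 2) = 0.4149, h(position 3) = 0.7128.
Starting from position 3, the probability is 0.7128.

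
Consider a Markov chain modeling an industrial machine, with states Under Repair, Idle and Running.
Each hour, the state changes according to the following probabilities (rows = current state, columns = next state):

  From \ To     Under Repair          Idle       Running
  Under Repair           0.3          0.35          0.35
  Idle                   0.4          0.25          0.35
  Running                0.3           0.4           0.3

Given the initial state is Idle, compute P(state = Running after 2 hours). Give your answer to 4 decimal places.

0.3325

Sum over the intermediate state after 1 hour:
P = P(Idle→Under Repair)·P(Under Repair→Running) + P(Idle→Idle)·P(Idle→Running) + P(Idle→Running)·P(Running→Running)
  = 0.4×0.35 + 0.25×0.35 + 0.35×0.3
  = 0.1400 + 0.0875 + 0.1050 = 0.3325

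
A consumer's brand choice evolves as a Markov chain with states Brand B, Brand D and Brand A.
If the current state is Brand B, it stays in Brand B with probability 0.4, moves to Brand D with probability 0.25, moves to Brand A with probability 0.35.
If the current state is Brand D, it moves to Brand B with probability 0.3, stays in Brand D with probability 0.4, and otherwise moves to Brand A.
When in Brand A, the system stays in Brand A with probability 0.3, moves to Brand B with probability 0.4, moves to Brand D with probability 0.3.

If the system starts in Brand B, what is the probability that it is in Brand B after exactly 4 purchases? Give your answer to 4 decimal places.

Propagate the distribution vector 4 purchases from Brand B.
After 0 purchases: (1.0000, 0.0000, 0.0000)
After 1 purchase: (0.4000, 0.2500, 0.3500)
After 2 purchases: (0.3750, 0.3050, 0.3200)
After 3 purchases: (0.3695, 0.3118, 0.3188)
After 4 purchases: (0.3688, 0.3127, 0.3185)
P(in Brand B after 4 purchases) = 0.3688

0.3688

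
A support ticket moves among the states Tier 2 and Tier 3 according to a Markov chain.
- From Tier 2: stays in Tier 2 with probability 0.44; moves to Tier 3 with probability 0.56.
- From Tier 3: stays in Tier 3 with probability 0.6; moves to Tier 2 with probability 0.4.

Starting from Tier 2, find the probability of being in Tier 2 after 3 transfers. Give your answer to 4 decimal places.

0.4167

Propagate the distribution vector 3 transfers from Tier 2.
After 0 transfers: (1.0000, 0.0000)
After 1 transfer: (0.4400, 0.5600)
After 2 transfers: (0.4176, 0.5824)
After 3 transfers: (0.4167, 0.5833)
P(in Tier 2 after 3 transfers) = 0.4167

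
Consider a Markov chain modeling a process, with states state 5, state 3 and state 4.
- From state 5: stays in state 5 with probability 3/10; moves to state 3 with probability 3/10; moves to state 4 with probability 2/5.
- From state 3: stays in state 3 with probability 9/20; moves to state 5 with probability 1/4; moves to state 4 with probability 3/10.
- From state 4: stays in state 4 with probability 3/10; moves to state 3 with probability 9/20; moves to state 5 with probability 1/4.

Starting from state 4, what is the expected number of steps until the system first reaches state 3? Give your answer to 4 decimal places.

2.4359

Let t(s) be the expected number of steps to first reach state 3 from state s, with t(state 3) = 0. Conditioning on the first step:
t(state 5) = 1 + 0.3·t(state 5) + 0.4·t(state 4)
t(state 4) = 1 + 0.25·t(state 5) + 0.3·t(state 4)
Solving: t(state 5) = 2.8205, t(state 4) = 2.4359.
Expected steps from state 4 to state 3: 2.4359.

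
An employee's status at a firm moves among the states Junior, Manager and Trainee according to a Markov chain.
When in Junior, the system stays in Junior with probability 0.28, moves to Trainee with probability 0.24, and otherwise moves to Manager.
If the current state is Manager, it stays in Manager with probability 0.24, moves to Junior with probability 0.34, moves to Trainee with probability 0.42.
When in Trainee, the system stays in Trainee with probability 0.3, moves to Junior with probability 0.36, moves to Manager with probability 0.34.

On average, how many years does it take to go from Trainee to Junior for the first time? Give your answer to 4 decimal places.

Let t(s) be the expected number of years to first reach Junior from state s, with t(Junior) = 0. Conditioning on the first year:
t(Manager) = 1 + 0.24·t(Manager) + 0.42·t(Trainee)
t(Trainee) = 1 + 0.34·t(Manager) + 0.3·t(Trainee)
Solving: t(Manager) = 2.8777, t(Trainee) = 2.8263.
Expected years from Trainee to Junior: 2.8263.

2.8263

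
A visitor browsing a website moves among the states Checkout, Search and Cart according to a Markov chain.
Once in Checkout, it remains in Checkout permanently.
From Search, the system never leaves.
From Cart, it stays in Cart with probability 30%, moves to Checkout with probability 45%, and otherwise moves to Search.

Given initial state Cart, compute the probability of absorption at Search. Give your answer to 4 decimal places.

0.3571

Let h(s) be the probability of absorption at Search starting from transient state s. Then h(Search) = 1 and h(Checkout) = 0. By first-step analysis:
h(Cart) = 0.45·0 + 0.25·1 + 0.3·h(Cart)
Solving: h(Cart) = 0.3571.
Starting from Cart, the probability is 0.3571.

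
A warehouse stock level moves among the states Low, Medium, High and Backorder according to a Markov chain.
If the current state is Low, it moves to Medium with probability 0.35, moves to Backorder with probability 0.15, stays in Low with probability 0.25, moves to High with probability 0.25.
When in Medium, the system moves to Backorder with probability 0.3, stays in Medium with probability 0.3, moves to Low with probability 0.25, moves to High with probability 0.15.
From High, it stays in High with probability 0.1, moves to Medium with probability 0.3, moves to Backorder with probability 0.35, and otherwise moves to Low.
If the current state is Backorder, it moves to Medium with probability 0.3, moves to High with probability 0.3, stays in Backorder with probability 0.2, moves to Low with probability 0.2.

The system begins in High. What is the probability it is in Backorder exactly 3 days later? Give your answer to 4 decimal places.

0.2530

Propagate the distribution vector 3 days from High.
After 0 days: (0.0000, 0.0000, 1.0000, 0.0000)
After 1 day: (0.2500, 0.3000, 0.1000, 0.3500)
After 2 days: (0.2325, 0.3125, 0.2225, 0.2325)
After 3 days: (0.2384, 0.3116, 0.1970, 0.2530)
P(in Backorder after 3 days) = 0.2530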